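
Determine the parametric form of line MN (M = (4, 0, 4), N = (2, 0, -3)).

Direction vector d = N - M = (2 - 4, 0 + 0, -3 - 4) = (-2, 0, -7)
Parametric form r = M + t·d:
x = 4 - 2t, y = 0, z = 4 - 7t

x = 4 - 2t, y = 0, z = 4 - 7t


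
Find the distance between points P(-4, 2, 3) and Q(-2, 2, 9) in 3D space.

d = √[(x₂-x₁)² + (y₂-y₁)² + (z₂-z₁)²]
  = √[2² + 0² + 6²]
  = √[4 + 0 + 36]
  = √40
  ≈ 6.325

6.325


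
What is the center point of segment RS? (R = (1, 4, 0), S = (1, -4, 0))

M = ((x₁+x₂)/2, (y₁+y₂)/2, (z₁+z₂)/2)
  = ((1 + 1)/2, (4 - 4)/2, (0 + 0)/2)
  = (2/2, 0/2, 0/2)
  = (1, 0, 0)

(1, 0, 0)


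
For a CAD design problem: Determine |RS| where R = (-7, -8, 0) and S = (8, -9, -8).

d = √[(x₂-x₁)² + (y₂-y₁)² + (z₂-z₁)²]
  = √[15² + (-1)² + (-8)²]
  = √[225 + 1 + 64]
  = √290
  ≈ 17.03

17.03


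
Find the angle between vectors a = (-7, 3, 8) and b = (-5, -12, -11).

a·b = (-7)·(-5) + 3·(-12) + 8·(-11) = 35 - 36 - 88 = -89
|a| = √((-7)² + 3² + 8²) = √122 ≈ 11.05
|b| = √((-5)² + (-12)² + (-11)²) = √290 ≈ 17.03
cos θ = (a·b)/(|a||b|) = -89/(11.05·17.03) ≈ -0.4732
θ = arccos(-0.4732) ≈ 118.2°

118.2°


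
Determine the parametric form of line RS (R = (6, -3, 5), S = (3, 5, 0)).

Direction vector d = S - R = (3 - 6, 5 + 3, 0 - 5) = (-3, 8, -5)
Parametric form r = R + t·d:
x = 6 - 3t, y = -3 + 8t, z = 5 - 5t

x = 6 - 3t, y = -3 + 8t, z = 5 - 5t


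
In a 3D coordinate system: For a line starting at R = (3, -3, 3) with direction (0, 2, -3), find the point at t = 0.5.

P(t) = R + t·d
  = (3 + 0·0.5, -3 + 2·0.5, 3 + (-3)·0.5)
  = (3 + 0, -3 + 1, 3 - 1.5)
  = (3, -2, 1.5)

(3, -2, 1.5)


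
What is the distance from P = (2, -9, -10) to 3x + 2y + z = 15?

distance = |a·x₀ + b·y₀ + c·z₀ - d| / √(a² + b² + c²)
  = |3·2 + 2·(-9) + 1·(-10) - 15| / √(3² + 2² + 1²)
  = |6 - 18 - 10 - 15| / √(9 + 4 + 1)
  = |-37| / √14
  = 37 / 3.742
  ≈ 9.889

9.889


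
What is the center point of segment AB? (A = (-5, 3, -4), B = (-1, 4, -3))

M = ((x₁+x₂)/2, (y₁+y₂)/2, (z₁+z₂)/2)
  = ((-5 - 1)/2, (3 + 4)/2, (-4 - 3)/2)
  = (-6/2, 7/2, -7/2)
  = (-3, 3.5, -3.5)

(-3, 3.5, -3.5)


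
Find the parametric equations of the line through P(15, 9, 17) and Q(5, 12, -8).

Direction vector d = Q - P = (5 - 15, 12 - 9, -8 - 17) = (-10, 3, -25)
Parametric form r = P + t·d:
x = 15 - 10t, y = 9 + 3t, z = 17 - 25t

x = 15 - 10t, y = 9 + 3t, z = 17 - 25t


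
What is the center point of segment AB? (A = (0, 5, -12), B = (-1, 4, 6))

M = ((x₁+x₂)/2, (y₁+y₂)/2, (z₁+z₂)/2)
  = ((0 - 1)/2, (5 + 4)/2, (-12 + 6)/2)
  = (-1/2, 9/2, -6/2)
  = (-0.5, 4.5, -3)

(-0.5, 4.5, -3)


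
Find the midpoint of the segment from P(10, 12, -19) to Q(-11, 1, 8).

M = ((x₁+x₂)/2, (y₁+y₂)/2, (z₁+z₂)/2)
  = ((10 - 11)/2, (12 + 1)/2, (-19 + 8)/2)
  = (-1/2, 13/2, -11/2)
  = (-0.5, 6.5, -5.5)

(-0.5, 6.5, -5.5)


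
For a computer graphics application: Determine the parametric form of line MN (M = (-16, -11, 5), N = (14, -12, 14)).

Direction vector d = N - M = (14 + 16, -12 + 11, 14 - 5) = (30, -1, 9)
Parametric form r = M + t·d:
x = -16 + 30t, y = -11 - t, z = 5 + 9t

x = -16 + 30t, y = -11 - t, z = 5 + 9t


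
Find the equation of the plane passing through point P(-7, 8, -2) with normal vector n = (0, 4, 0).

The plane through P with normal n = (a, b, c) satisfies n·(r - P) = 0,
i.e. ax + by + cz = a·x₀ + b·y₀ + c·z₀.
d = 0·(-7) + 4·8 + 0·(-2)
  = 0 + 32 + 0
  = 32
Equation: 4y = 32

4y = 32


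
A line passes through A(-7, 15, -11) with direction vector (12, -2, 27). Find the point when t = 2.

P(t) = A + t·d
  = (-7 + 12·2, 15 + (-2)·2, -11 + 27·2)
  = (-7 + 24, 15 - 4, -11 + 54)
  = (17, 11, 43)

(17, 11, 43)


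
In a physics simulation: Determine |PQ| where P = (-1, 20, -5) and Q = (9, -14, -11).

d = √[(x₂-x₁)² + (y₂-y₁)² + (z₂-z₁)²]
  = √[10² + (-34)² + (-6)²]
  = √[100 + 1156 + 36]
  = √1292
  ≈ 35.94

35.94


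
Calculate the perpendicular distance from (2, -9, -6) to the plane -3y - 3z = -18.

distance = |a·x₀ + b·y₀ + c·z₀ - d| / √(a² + b² + c²)
  = |0·2 + (-3)·(-9) + (-3)·(-6) - (-18)| / √(0² + (-3)² + (-3)²)
  = |0 + 27 + 18 + 18| / √(0 + 9 + 9)
  = |63| / √18
  = 63 / 4.243
  ≈ 14.85

14.85


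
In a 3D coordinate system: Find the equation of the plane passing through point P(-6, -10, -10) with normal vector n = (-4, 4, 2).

The plane through P with normal n = (a, b, c) satisfies n·(r - P) = 0,
i.e. ax + by + cz = a·x₀ + b·y₀ + c·z₀.
d = (-4)·(-6) + 4·(-10) + 2·(-10)
  = 24 - 40 - 20
  = -36
Equation: -4x + 4y + 2z = -36

-4x + 4y + 2z = -36


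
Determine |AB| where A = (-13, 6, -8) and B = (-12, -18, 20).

d = √[(x₂-x₁)² + (y₂-y₁)² + (z₂-z₁)²]
  = √[1² + (-24)² + 28²]
  = √[1 + 576 + 784]
  = √1361
  ≈ 36.89

36.89


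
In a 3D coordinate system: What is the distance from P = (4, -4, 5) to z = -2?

distance = |a·x₀ + b·y₀ + c·z₀ - d| / √(a² + b² + c²)
  = |0·4 + 0·(-4) + 1·5 - (-2)| / √(0² + 0² + 1²)
  = |0 + 0 + 5 + 2| / √(0 + 0 + 1)
  = |7| / √1
  = 7 / 1
  ≈ 7

7


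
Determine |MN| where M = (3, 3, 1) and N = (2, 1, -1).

d = √[(x₂-x₁)² + (y₂-y₁)² + (z₂-z₁)²]
  = √[(-1)² + (-2)² + (-2)²]
  = √[1 + 4 + 4]
  = √9
  ≈ 3

3


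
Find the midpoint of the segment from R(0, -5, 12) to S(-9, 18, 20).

M = ((x₁+x₂)/2, (y₁+y₂)/2, (z₁+z₂)/2)
  = ((0 - 9)/2, (-5 + 18)/2, (12 + 20)/2)
  = (-9/2, 13/2, 32/2)
  = (-4.5, 6.5, 16)

(-4.5, 6.5, 16)


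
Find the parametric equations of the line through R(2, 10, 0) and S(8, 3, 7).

Direction vector d = S - R = (8 - 2, 3 - 10, 7 + 0) = (6, -7, 7)
Parametric form r = R + t·d:
x = 2 + 6t, y = 10 - 7t, z = 0 + 7t

x = 2 + 6t, y = 10 - 7t, z = 0 + 7t


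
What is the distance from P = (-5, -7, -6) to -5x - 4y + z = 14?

distance = |a·x₀ + b·y₀ + c·z₀ - d| / √(a² + b² + c²)
  = |(-5)·(-5) + (-4)·(-7) + 1·(-6) - 14| / √((-5)² + (-4)² + 1²)
  = |25 + 28 - 6 - 14| / √(25 + 16 + 1)
  = |33| / √42
  = 33 / 6.481
  ≈ 5.092

5.092


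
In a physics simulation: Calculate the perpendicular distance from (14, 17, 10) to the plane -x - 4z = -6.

distance = |a·x₀ + b·y₀ + c·z₀ - d| / √(a² + b² + c²)
  = |(-1)·14 + 0·17 + (-4)·10 - (-6)| / √((-1)² + 0² + (-4)²)
  = |-14 + 0 - 40 + 6| / √(1 + 0 + 16)
  = |-48| / √17
  = 48 / 4.123
  ≈ 11.64

11.64


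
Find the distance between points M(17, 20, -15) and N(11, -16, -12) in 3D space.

d = √[(x₂-x₁)² + (y₂-y₁)² + (z₂-z₁)²]
  = √[(-6)² + (-36)² + 3²]
  = √[36 + 1296 + 9]
  = √1341
  ≈ 36.62

36.62


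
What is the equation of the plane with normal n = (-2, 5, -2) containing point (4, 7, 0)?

The plane through P with normal n = (a, b, c) satisfies n·(r - P) = 0,
i.e. ax + by + cz = a·x₀ + b·y₀ + c·z₀.
d = (-2)·4 + 5·7 + (-2)·0
  = -8 + 35 + 0
  = 27
Equation: -2x + 5y - 2z = 27

-2x + 5y - 2z = 27


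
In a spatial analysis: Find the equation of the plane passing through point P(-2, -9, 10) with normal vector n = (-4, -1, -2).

The plane through P with normal n = (a, b, c) satisfies n·(r - P) = 0,
i.e. ax + by + cz = a·x₀ + b·y₀ + c·z₀.
d = (-4)·(-2) + (-1)·(-9) + (-2)·10
  = 8 + 9 - 20
  = -3
Equation: -4x - y - 2z = -3

-4x - y - 2z = -3


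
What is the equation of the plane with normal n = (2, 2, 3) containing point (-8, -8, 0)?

The plane through P with normal n = (a, b, c) satisfies n·(r - P) = 0,
i.e. ax + by + cz = a·x₀ + b·y₀ + c·z₀.
d = 2·(-8) + 2·(-8) + 3·0
  = -16 - 16 + 0
  = -32
Equation: 2x + 2y + 3z = -32

2x + 2y + 3z = -32


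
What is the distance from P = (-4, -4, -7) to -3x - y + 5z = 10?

distance = |a·x₀ + b·y₀ + c·z₀ - d| / √(a² + b² + c²)
  = |(-3)·(-4) + (-1)·(-4) + 5·(-7) - 10| / √((-3)² + (-1)² + 5²)
  = |12 + 4 - 35 - 10| / √(9 + 1 + 25)
  = |-29| / √35
  = 29 / 5.916
  ≈ 4.902

4.902


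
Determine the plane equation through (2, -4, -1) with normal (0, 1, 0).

The plane through P with normal n = (a, b, c) satisfies n·(r - P) = 0,
i.e. ax + by + cz = a·x₀ + b·y₀ + c·z₀.
d = 0·2 + 1·(-4) + 0·(-1)
  = 0 - 4 + 0
  = -4
Equation: y = -4

y = -4


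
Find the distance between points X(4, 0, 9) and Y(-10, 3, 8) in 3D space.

d = √[(x₂-x₁)² + (y₂-y₁)² + (z₂-z₁)²]
  = √[(-14)² + 3² + (-1)²]
  = √[196 + 9 + 1]
  = √206
  ≈ 14.35

14.35


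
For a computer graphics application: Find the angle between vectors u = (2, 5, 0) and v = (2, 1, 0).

u·v = 2·2 + 5·1 + 0·0 = 4 + 5 + 0 = 9
|u| = √(2² + 5² + 0²) = √29 ≈ 5.385
|v| = √(2² + 1² + 0²) = √5 ≈ 2.236
cos θ = (u·v)/(|u||v|) = 9/(5.385·2.236) ≈ 0.7474
θ = arccos(0.7474) ≈ 41.63°

41.63°


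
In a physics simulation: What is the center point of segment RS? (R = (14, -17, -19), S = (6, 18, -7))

M = ((x₁+x₂)/2, (y₁+y₂)/2, (z₁+z₂)/2)
  = ((14 + 6)/2, (-17 + 18)/2, (-19 - 7)/2)
  = (20/2, 1/2, -26/2)
  = (10, 0.5, -13)

(10, 0.5, -13)


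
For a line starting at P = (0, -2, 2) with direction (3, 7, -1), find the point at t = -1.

P(t) = P + t·d
  = (0 + 3·(-1), -2 + 7·(-1), 2 + (-1)·(-1))
  = (0 - 3, -2 - 7, 2 + 1)
  = (-3, -9, 3)

(-3, -9, 3)


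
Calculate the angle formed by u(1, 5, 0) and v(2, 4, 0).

u·v = 1·2 + 5·4 + 0·0 = 2 + 20 + 0 = 22
|u| = √(1² + 5² + 0²) = √26 ≈ 5.099
|v| = √(2² + 4² + 0²) = √20 ≈ 4.472
cos θ = (u·v)/(|u||v|) = 22/(5.099·4.472) ≈ 0.9648
θ = arccos(0.9648) ≈ 15.26°

15.26°


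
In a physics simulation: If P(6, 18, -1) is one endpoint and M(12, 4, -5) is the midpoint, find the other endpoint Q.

Q = 2M - P
  = (2·12 - 6, 2·4 - 18, 2·(-5) - (-1))
  = (24 - 6, 8 - 18, -10 + 1)
  = (18, -10, -9)

(18, -10, -9)


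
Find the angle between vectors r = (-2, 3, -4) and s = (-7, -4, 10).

r·s = (-2)·(-7) + 3·(-4) + (-4)·10 = 14 - 12 - 40 = -38
|r| = √((-2)² + 3² + (-4)²) = √29 ≈ 5.385
|s| = √((-7)² + (-4)² + 10²) = √165 ≈ 12.85
cos θ = (r·s)/(|r||s|) = -38/(5.385·12.85) ≈ -0.5493
θ = arccos(-0.5493) ≈ 123.3°

123.3°


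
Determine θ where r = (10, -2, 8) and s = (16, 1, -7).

r·s = 10·16 + (-2)·1 + 8·(-7) = 160 - 2 - 56 = 102
|r| = √(10² + (-2)² + 8²) = √168 ≈ 12.96
|s| = √(16² + 1² + (-7)²) = √306 ≈ 17.49
cos θ = (r·s)/(|r||s|) = 102/(12.96·17.49) ≈ 0.4499
θ = arccos(0.4499) ≈ 63.26°

63.26°


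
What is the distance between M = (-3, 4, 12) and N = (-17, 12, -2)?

d = √[(x₂-x₁)² + (y₂-y₁)² + (z₂-z₁)²]
  = √[(-14)² + 8² + (-14)²]
  = √[196 + 64 + 196]
  = √456
  ≈ 21.35

21.35


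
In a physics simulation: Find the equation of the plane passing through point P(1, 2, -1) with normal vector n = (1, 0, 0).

The plane through P with normal n = (a, b, c) satisfies n·(r - P) = 0,
i.e. ax + by + cz = a·x₀ + b·y₀ + c·z₀.
d = 1·1 + 0·2 + 0·(-1)
  = 1 + 0 + 0
  = 1
Equation: x = 1

x = 1


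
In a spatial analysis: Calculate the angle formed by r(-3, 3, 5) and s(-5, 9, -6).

r·s = (-3)·(-5) + 3·9 + 5·(-6) = 15 + 27 - 30 = 12
|r| = √((-3)² + 3² + 5²) = √43 ≈ 6.557
|s| = √((-5)² + 9² + (-6)²) = √142 ≈ 11.92
cos θ = (r·s)/(|r||s|) = 12/(6.557·11.92) ≈ 0.1536
θ = arccos(0.1536) ≈ 81.17°

81.17°


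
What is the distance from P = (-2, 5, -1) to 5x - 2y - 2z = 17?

distance = |a·x₀ + b·y₀ + c·z₀ - d| / √(a² + b² + c²)
  = |5·(-2) + (-2)·5 + (-2)·(-1) - 17| / √(5² + (-2)² + (-2)²)
  = |-10 - 10 + 2 - 17| / √(25 + 4 + 4)
  = |-35| / √33
  = 35 / 5.745
  ≈ 6.093

6.093


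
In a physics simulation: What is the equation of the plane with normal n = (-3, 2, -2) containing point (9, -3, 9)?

The plane through P with normal n = (a, b, c) satisfies n·(r - P) = 0,
i.e. ax + by + cz = a·x₀ + b·y₀ + c·z₀.
d = (-3)·9 + 2·(-3) + (-2)·9
  = -27 - 6 - 18
  = -51
Equation: -3x + 2y - 2z = -51

-3x + 2y - 2z = -51


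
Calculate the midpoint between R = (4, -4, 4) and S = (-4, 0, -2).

M = ((x₁+x₂)/2, (y₁+y₂)/2, (z₁+z₂)/2)
  = ((4 - 4)/2, (-4 + 0)/2, (4 - 2)/2)
  = (0/2, -4/2, 2/2)
  = (0, -2, 1)

(0, -2, 1)


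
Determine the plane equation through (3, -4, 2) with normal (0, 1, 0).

The plane through P with normal n = (a, b, c) satisfies n·(r - P) = 0,
i.e. ax + by + cz = a·x₀ + b·y₀ + c·z₀.
d = 0·3 + 1·(-4) + 0·2
  = 0 - 4 + 0
  = -4
Equation: y = -4

y = -4


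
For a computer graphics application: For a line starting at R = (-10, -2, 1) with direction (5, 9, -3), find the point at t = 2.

P(t) = R + t·d
  = (-10 + 5·2, -2 + 9·2, 1 + (-3)·2)
  = (-10 + 10, -2 + 18, 1 - 6)
  = (0, 16, -5)

(0, 16, -5)


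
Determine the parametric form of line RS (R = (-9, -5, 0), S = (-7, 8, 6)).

Direction vector d = S - R = (-7 + 9, 8 + 5, 6 + 0) = (2, 13, 6)
Parametric form r = R + t·d:
x = -9 + 2t, y = -5 + 13t, z = 0 + 6t

x = -9 + 2t, y = -5 + 13t, z = 0 + 6t


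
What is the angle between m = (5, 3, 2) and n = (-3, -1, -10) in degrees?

m·n = 5·(-3) + 3·(-1) + 2·(-10) = -15 - 3 - 20 = -38
|m| = √(5² + 3² + 2²) = √38 ≈ 6.164
|n| = √((-3)² + (-1)² + (-10)²) = √110 ≈ 10.49
cos θ = (m·n)/(|m||n|) = -38/(6.164·10.49) ≈ -0.5878
θ = arccos(-0.5878) ≈ 126°

126°


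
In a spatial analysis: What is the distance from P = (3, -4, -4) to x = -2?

distance = |a·x₀ + b·y₀ + c·z₀ - d| / √(a² + b² + c²)
  = |1·3 + 0·(-4) + 0·(-4) - (-2)| / √(1² + 0² + 0²)
  = |3 + 0 + 0 + 2| / √(1 + 0 + 0)
  = |5| / √1
  = 5 / 1
  ≈ 5

5


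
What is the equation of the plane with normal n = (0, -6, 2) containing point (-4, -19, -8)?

The plane through P with normal n = (a, b, c) satisfies n·(r - P) = 0,
i.e. ax + by + cz = a·x₀ + b·y₀ + c·z₀.
d = 0·(-4) + (-6)·(-19) + 2·(-8)
  = 0 + 114 - 16
  = 98
Equation: -6y + 2z = 98

-6y + 2z = 98


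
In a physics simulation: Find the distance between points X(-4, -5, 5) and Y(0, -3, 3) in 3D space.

d = √[(x₂-x₁)² + (y₂-y₁)² + (z₂-z₁)²]
  = √[4² + 2² + (-2)²]
  = √[16 + 4 + 4]
  = √24
  ≈ 4.899

4.899


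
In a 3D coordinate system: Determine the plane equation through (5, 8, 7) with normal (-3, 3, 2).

The plane through P with normal n = (a, b, c) satisfies n·(r - P) = 0,
i.e. ax + by + cz = a·x₀ + b·y₀ + c·z₀.
d = (-3)·5 + 3·8 + 2·7
  = -15 + 24 + 14
  = 23
Equation: -3x + 3y + 2z = 23

-3x + 3y + 2z = 23


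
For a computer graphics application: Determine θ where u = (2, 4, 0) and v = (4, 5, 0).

u·v = 2·4 + 4·5 + 0·0 = 8 + 20 + 0 = 28
|u| = √(2² + 4² + 0²) = √20 ≈ 4.472
|v| = √(4² + 5² + 0²) = √41 ≈ 6.403
cos θ = (u·v)/(|u||v|) = 28/(4.472·6.403) ≈ 0.9778
θ = arccos(0.9778) ≈ 12.09°

12.09°


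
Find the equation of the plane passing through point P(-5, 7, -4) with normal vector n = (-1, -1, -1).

The plane through P with normal n = (a, b, c) satisfies n·(r - P) = 0,
i.e. ax + by + cz = a·x₀ + b·y₀ + c·z₀.
d = (-1)·(-5) + (-1)·7 + (-1)·(-4)
  = 5 - 7 + 4
  = 2
Equation: -x - y - z = 2

-x - y - z = 2


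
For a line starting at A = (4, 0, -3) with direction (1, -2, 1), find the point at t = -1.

P(t) = A + t·d
  = (4 + 1·(-1), 0 + (-2)·(-1), -3 + 1·(-1))
  = (4 - 1, 0 + 2, -3 - 1)
  = (3, 2, -4)

(3, 2, -4)


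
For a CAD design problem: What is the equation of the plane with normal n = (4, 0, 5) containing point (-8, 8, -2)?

The plane through P with normal n = (a, b, c) satisfies n·(r - P) = 0,
i.e. ax + by + cz = a·x₀ + b·y₀ + c·z₀.
d = 4·(-8) + 0·8 + 5·(-2)
  = -32 + 0 - 10
  = -42
Equation: 4x + 5z = -42

4x + 5z = -42


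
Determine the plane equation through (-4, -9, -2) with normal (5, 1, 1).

The plane through P with normal n = (a, b, c) satisfies n·(r - P) = 0,
i.e. ax + by + cz = a·x₀ + b·y₀ + c·z₀.
d = 5·(-4) + 1·(-9) + 1·(-2)
  = -20 - 9 - 2
  = -31
Equation: 5x + y + z = -31

5x + y + z = -31


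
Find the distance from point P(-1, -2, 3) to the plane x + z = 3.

distance = |a·x₀ + b·y₀ + c·z₀ - d| / √(a² + b² + c²)
  = |1·(-1) + 0·(-2) + 1·3 - 3| / √(1² + 0² + 1²)
  = |-1 + 0 + 3 - 3| / √(1 + 0 + 1)
  = |-1| / √2
  = 1 / 1.414
  ≈ 0.7071

0.7071


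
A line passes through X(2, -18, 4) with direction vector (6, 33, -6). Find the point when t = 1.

P(t) = X + t·d
  = (2 + 6·1, -18 + 33·1, 4 + (-6)·1)
  = (2 + 6, -18 + 33, 4 - 6)
  = (8, 15, -2)

(8, 15, -2)


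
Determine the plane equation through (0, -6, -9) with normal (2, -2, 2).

The plane through P with normal n = (a, b, c) satisfies n·(r - P) = 0,
i.e. ax + by + cz = a·x₀ + b·y₀ + c·z₀.
d = 2·0 + (-2)·(-6) + 2·(-9)
  = 0 + 12 - 18
  = -6
Equation: 2x - 2y + 2z = -6

2x - 2y + 2z = -6


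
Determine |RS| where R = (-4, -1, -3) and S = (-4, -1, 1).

d = √[(x₂-x₁)² + (y₂-y₁)² + (z₂-z₁)²]
  = √[0² + 0² + 4²]
  = √[0 + 0 + 16]
  = √16
  ≈ 4

4


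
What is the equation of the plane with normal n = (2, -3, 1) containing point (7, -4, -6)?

The plane through P with normal n = (a, b, c) satisfies n·(r - P) = 0,
i.e. ax + by + cz = a·x₀ + b·y₀ + c·z₀.
d = 2·7 + (-3)·(-4) + 1·(-6)
  = 14 + 12 - 6
  = 20
Equation: 2x - 3y + z = 20

2x - 3y + z = 20


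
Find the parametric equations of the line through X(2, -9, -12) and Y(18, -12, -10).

Direction vector d = Y - X = (18 - 2, -12 + 9, -10 + 12) = (16, -3, 2)
Parametric form r = X + t·d:
x = 2 + 16t, y = -9 - 3t, z = -12 + 2t

x = 2 + 16t, y = -9 - 3t, z = -12 + 2t


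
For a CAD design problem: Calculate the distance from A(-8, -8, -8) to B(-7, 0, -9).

d = √[(x₂-x₁)² + (y₂-y₁)² + (z₂-z₁)²]
  = √[1² + 8² + (-1)²]
  = √[1 + 64 + 1]
  = √66
  ≈ 8.124

8.124


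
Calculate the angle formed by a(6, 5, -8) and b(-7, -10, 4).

a·b = 6·(-7) + 5·(-10) + (-8)·4 = -42 - 50 - 32 = -124
|a| = √(6² + 5² + (-8)²) = √125 ≈ 11.18
|b| = √((-7)² + (-10)² + 4²) = √165 ≈ 12.85
cos θ = (a·b)/(|a||b|) = -124/(11.18·12.85) ≈ -0.8634
θ = arccos(-0.8634) ≈ 149.7°

149.7°


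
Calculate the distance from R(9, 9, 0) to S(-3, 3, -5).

d = √[(x₂-x₁)² + (y₂-y₁)² + (z₂-z₁)²]
  = √[(-12)² + (-6)² + (-5)²]
  = √[144 + 36 + 25]
  = √205
  ≈ 14.32

14.32


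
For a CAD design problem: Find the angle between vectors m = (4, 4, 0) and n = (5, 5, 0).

m·n = 4·5 + 4·5 + 0·0 = 20 + 20 + 0 = 40
|m| = √(4² + 4² + 0²) = √32 ≈ 5.657
|n| = √(5² + 5² + 0²) = √50 ≈ 7.071
cos θ = (m·n)/(|m||n|) = 40/(5.657·7.071) ≈ 1
θ = arccos(1) ≈ 0°

0°


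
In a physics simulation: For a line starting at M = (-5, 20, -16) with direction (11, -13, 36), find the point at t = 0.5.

P(t) = M + t·d
  = (-5 + 11·0.5, 20 + (-13)·0.5, -16 + 36·0.5)
  = (-5 + 5.5, 20 - 6.5, -16 + 18)
  = (0.5, 13.5, 2)

(0.5, 13.5, 2)


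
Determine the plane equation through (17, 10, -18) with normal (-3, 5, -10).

The plane through P with normal n = (a, b, c) satisfies n·(r - P) = 0,
i.e. ax + by + cz = a·x₀ + b·y₀ + c·z₀.
d = (-3)·17 + 5·10 + (-10)·(-18)
  = -51 + 50 + 180
  = 179
Equation: -3x + 5y - 10z = 179

-3x + 5y - 10z = 179


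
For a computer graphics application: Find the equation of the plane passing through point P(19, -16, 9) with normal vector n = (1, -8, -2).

The plane through P with normal n = (a, b, c) satisfies n·(r - P) = 0,
i.e. ax + by + cz = a·x₀ + b·y₀ + c·z₀.
d = 1·19 + (-8)·(-16) + (-2)·9
  = 19 + 128 - 18
  = 129
Equation: x - 8y - 2z = 129

x - 8y - 2z = 129


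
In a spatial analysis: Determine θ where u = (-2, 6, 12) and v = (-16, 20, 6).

u·v = (-2)·(-16) + 6·20 + 12·6 = 32 + 120 + 72 = 224
|u| = √((-2)² + 6² + 12²) = √184 ≈ 13.56
|v| = √((-16)² + 20² + 6²) = √692 ≈ 26.31
cos θ = (u·v)/(|u||v|) = 224/(13.56·26.31) ≈ 0.6277
θ = arccos(0.6277) ≈ 51.12°

51.12°


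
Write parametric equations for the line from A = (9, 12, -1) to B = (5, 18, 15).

Direction vector d = B - A = (5 - 9, 18 - 12, 15 + 1) = (-4, 6, 16)
Parametric form r = A + t·d:
x = 9 - 4t, y = 12 + 6t, z = -1 + 16t

x = 9 - 4t, y = 12 + 6t, z = -1 + 16t


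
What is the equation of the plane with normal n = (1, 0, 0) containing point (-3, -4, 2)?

The plane through P with normal n = (a, b, c) satisfies n·(r - P) = 0,
i.e. ax + by + cz = a·x₀ + b·y₀ + c·z₀.
d = 1·(-3) + 0·(-4) + 0·2
  = -3 + 0 + 0
  = -3
Equation: x = -3

x = -3


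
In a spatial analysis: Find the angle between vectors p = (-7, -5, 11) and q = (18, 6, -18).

p·q = (-7)·18 + (-5)·6 + 11·(-18) = -126 - 30 - 198 = -354
|p| = √((-7)² + (-5)² + 11²) = √195 ≈ 13.96
|q| = √(18² + 6² + (-18)²) = √684 ≈ 26.15
cos θ = (p·q)/(|p||q|) = -354/(13.96·26.15) ≈ -0.9693
θ = arccos(-0.9693) ≈ 165.8°

165.8°


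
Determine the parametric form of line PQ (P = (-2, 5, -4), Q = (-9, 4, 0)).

Direction vector d = Q - P = (-9 + 2, 4 - 5, 0 + 4) = (-7, -1, 4)
Parametric form r = P + t·d:
x = -2 - 7t, y = 5 - t, z = -4 + 4t

x = -2 - 7t, y = 5 - t, z = -4 + 4t


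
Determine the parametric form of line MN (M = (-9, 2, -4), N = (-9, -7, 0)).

Direction vector d = N - M = (-9 + 9, -7 - 2, 0 + 4) = (0, -9, 4)
Parametric form r = M + t·d:
x = -9, y = 2 - 9t, z = -4 + 4t

x = -9, y = 2 - 9t, z = -4 + 4t


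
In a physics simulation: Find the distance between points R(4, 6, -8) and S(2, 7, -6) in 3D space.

d = √[(x₂-x₁)² + (y₂-y₁)² + (z₂-z₁)²]
  = √[(-2)² + 1² + 2²]
  = √[4 + 1 + 4]
  = √9
  ≈ 3

3


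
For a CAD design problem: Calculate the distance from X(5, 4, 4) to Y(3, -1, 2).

d = √[(x₂-x₁)² + (y₂-y₁)² + (z₂-z₁)²]
  = √[(-2)² + (-5)² + (-2)²]
  = √[4 + 25 + 4]
  = √33
  ≈ 5.745

5.745


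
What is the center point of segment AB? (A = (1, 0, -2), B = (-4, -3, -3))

M = ((x₁+x₂)/2, (y₁+y₂)/2, (z₁+z₂)/2)
  = ((1 - 4)/2, (0 - 3)/2, (-2 - 3)/2)
  = (-3/2, -3/2, -5/2)
  = (-1.5, -1.5, -2.5)

(-1.5, -1.5, -2.5)


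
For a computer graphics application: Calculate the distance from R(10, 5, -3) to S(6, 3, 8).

d = √[(x₂-x₁)² + (y₂-y₁)² + (z₂-z₁)²]
  = √[(-4)² + (-2)² + 11²]
  = √[16 + 4 + 121]
  = √141
  ≈ 11.87

11.87


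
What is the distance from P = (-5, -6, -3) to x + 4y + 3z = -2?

distance = |a·x₀ + b·y₀ + c·z₀ - d| / √(a² + b² + c²)
  = |1·(-5) + 4·(-6) + 3·(-3) - (-2)| / √(1² + 4² + 3²)
  = |-5 - 24 - 9 + 2| / √(1 + 16 + 9)
  = |-36| / √26
  = 36 / 5.099
  ≈ 7.06

7.06


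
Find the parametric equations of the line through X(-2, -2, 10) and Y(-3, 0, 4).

Direction vector d = Y - X = (-3 + 2, 0 + 2, 4 - 10) = (-1, 2, -6)
Parametric form r = X + t·d:
x = -2 - t, y = -2 + 2t, z = 10 - 6t

x = -2 - t, y = -2 + 2t, z = 10 - 6t


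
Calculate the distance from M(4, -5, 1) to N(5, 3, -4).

d = √[(x₂-x₁)² + (y₂-y₁)² + (z₂-z₁)²]
  = √[1² + 8² + (-5)²]
  = √[1 + 64 + 25]
  = √90
  ≈ 9.487

9.487


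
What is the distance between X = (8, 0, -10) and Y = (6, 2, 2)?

d = √[(x₂-x₁)² + (y₂-y₁)² + (z₂-z₁)²]
  = √[(-2)² + 2² + 12²]
  = √[4 + 4 + 144]
  = √152
  ≈ 12.33

12.33


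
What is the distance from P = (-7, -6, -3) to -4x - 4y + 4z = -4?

distance = |a·x₀ + b·y₀ + c·z₀ - d| / √(a² + b² + c²)
  = |(-4)·(-7) + (-4)·(-6) + 4·(-3) - (-4)| / √((-4)² + (-4)² + 4²)
  = |28 + 24 - 12 + 4| / √(16 + 16 + 16)
  = |44| / √48
  = 44 / 6.928
  ≈ 6.351

6.351


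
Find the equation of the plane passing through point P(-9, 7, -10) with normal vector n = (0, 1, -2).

The plane through P with normal n = (a, b, c) satisfies n·(r - P) = 0,
i.e. ax + by + cz = a·x₀ + b·y₀ + c·z₀.
d = 0·(-9) + 1·7 + (-2)·(-10)
  = 0 + 7 + 20
  = 27
Equation: y - 2z = 27

y - 2z = 27


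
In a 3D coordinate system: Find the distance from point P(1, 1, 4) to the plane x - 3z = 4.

distance = |a·x₀ + b·y₀ + c·z₀ - d| / √(a² + b² + c²)
  = |1·1 + 0·1 + (-3)·4 - 4| / √(1² + 0² + (-3)²)
  = |1 + 0 - 12 - 4| / √(1 + 0 + 9)
  = |-15| / √10
  = 15 / 3.162
  ≈ 4.743

4.743


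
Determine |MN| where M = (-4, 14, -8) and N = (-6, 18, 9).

d = √[(x₂-x₁)² + (y₂-y₁)² + (z₂-z₁)²]
  = √[(-2)² + 4² + 17²]
  = √[4 + 16 + 289]
  = √309
  ≈ 17.58

17.58


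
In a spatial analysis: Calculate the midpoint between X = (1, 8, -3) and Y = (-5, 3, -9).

M = ((x₁+x₂)/2, (y₁+y₂)/2, (z₁+z₂)/2)
  = ((1 - 5)/2, (8 + 3)/2, (-3 - 9)/2)
  = (-4/2, 11/2, -12/2)
  = (-2, 5.5, -6)

(-2, 5.5, -6)


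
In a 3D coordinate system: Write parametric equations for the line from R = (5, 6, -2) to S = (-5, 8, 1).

Direction vector d = S - R = (-5 - 5, 8 - 6, 1 + 2) = (-10, 2, 3)
Parametric form r = R + t·d:
x = 5 - 10t, y = 6 + 2t, z = -2 + 3t

x = 5 - 10t, y = 6 + 2t, z = -2 + 3t


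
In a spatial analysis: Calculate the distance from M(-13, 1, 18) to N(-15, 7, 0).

d = √[(x₂-x₁)² + (y₂-y₁)² + (z₂-z₁)²]
  = √[(-2)² + 6² + (-18)²]
  = √[4 + 36 + 324]
  = √364
  ≈ 19.08

19.08


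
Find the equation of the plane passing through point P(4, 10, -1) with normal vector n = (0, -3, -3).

The plane through P with normal n = (a, b, c) satisfies n·(r - P) = 0,
i.e. ax + by + cz = a·x₀ + b·y₀ + c·z₀.
d = 0·4 + (-3)·10 + (-3)·(-1)
  = 0 - 30 + 3
  = -27
Equation: -3y - 3z = -27

-3y - 3z = -27


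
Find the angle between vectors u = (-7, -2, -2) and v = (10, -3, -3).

u·v = (-7)·10 + (-2)·(-3) + (-2)·(-3) = -70 + 6 + 6 = -58
|u| = √((-7)² + (-2)² + (-2)²) = √57 ≈ 7.55
|v| = √(10² + (-3)² + (-3)²) = √118 ≈ 10.86
cos θ = (u·v)/(|u||v|) = -58/(7.55·10.86) ≈ -0.7072
θ = arccos(-0.7072) ≈ 135°

135°


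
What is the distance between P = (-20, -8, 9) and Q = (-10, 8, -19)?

d = √[(x₂-x₁)² + (y₂-y₁)² + (z₂-z₁)²]
  = √[10² + 16² + (-28)²]
  = √[100 + 256 + 784]
  = √1140
  ≈ 33.76

33.76


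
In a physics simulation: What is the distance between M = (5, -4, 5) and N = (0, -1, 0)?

d = √[(x₂-x₁)² + (y₂-y₁)² + (z₂-z₁)²]
  = √[(-5)² + 3² + (-5)²]
  = √[25 + 9 + 25]
  = √59
  ≈ 7.681

7.681


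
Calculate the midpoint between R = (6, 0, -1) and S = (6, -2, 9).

M = ((x₁+x₂)/2, (y₁+y₂)/2, (z₁+z₂)/2)
  = ((6 + 6)/2, (0 - 2)/2, (-1 + 9)/2)
  = (12/2, -2/2, 8/2)
  = (6, -1, 4)

(6, -1, 4)


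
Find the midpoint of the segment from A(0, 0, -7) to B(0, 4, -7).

M = ((x₁+x₂)/2, (y₁+y₂)/2, (z₁+z₂)/2)
  = ((0 + 0)/2, (0 + 4)/2, (-7 - 7)/2)
  = (0/2, 4/2, -14/2)
  = (0, 2, -7)

(0, 2, -7)


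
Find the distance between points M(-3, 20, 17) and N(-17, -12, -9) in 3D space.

d = √[(x₂-x₁)² + (y₂-y₁)² + (z₂-z₁)²]
  = √[(-14)² + (-32)² + (-26)²]
  = √[196 + 1024 + 676]
  = √1896
  ≈ 43.54

43.54


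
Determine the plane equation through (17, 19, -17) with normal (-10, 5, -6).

The plane through P with normal n = (a, b, c) satisfies n·(r - P) = 0,
i.e. ax + by + cz = a·x₀ + b·y₀ + c·z₀.
d = (-10)·17 + 5·19 + (-6)·(-17)
  = -170 + 95 + 102
  = 27
Equation: -10x + 5y - 6z = 27

-10x + 5y - 6z = 27


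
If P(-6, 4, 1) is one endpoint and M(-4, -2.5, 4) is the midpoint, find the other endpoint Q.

Q = 2M - P
  = (2·(-4) - (-6), 2·(-2.5) - 4, 2·4 - 1)
  = (-8 + 6, -5 - 4, 8 - 1)
  = (-2, -9, 7)

(-2, -9, 7)


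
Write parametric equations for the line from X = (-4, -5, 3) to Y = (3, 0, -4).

Direction vector d = Y - X = (3 + 4, 0 + 5, -4 - 3) = (7, 5, -7)
Parametric form r = X + t·d:
x = -4 + 7t, y = -5 + 5t, z = 3 - 7t

x = -4 + 7t, y = -5 + 5t, z = 3 - 7t


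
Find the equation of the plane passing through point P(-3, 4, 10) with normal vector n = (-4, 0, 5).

The plane through P with normal n = (a, b, c) satisfies n·(r - P) = 0,
i.e. ax + by + cz = a·x₀ + b·y₀ + c·z₀.
d = (-4)·(-3) + 0·4 + 5·10
  = 12 + 0 + 50
  = 62
Equation: -4x + 5z = 62

-4x + 5z = 62


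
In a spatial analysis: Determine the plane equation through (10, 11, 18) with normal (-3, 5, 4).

The plane through P with normal n = (a, b, c) satisfies n·(r - P) = 0,
i.e. ax + by + cz = a·x₀ + b·y₀ + c·z₀.
d = (-3)·10 + 5·11 + 4·18
  = -30 + 55 + 72
  = 97
Equation: -3x + 5y + 4z = 97

-3x + 5y + 4z = 97


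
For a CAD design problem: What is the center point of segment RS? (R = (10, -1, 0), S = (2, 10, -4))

M = ((x₁+x₂)/2, (y₁+y₂)/2, (z₁+z₂)/2)
  = ((10 + 2)/2, (-1 + 10)/2, (0 - 4)/2)
  = (12/2, 9/2, -4/2)
  = (6, 4.5, -2)

(6, 4.5, -2)


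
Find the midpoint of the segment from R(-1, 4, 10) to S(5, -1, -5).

M = ((x₁+x₂)/2, (y₁+y₂)/2, (z₁+z₂)/2)
  = ((-1 + 5)/2, (4 - 1)/2, (10 - 5)/2)
  = (4/2, 3/2, 5/2)
  = (2, 1.5, 2.5)

(2, 1.5, 2.5)


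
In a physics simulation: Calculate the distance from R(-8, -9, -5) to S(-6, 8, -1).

d = √[(x₂-x₁)² + (y₂-y₁)² + (z₂-z₁)²]
  = √[2² + 17² + 4²]
  = √[4 + 289 + 16]
  = √309
  ≈ 17.58

17.58


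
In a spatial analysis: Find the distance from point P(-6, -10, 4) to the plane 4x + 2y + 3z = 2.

distance = |a·x₀ + b·y₀ + c·z₀ - d| / √(a² + b² + c²)
  = |4·(-6) + 2·(-10) + 3·4 - 2| / √(4² + 2² + 3²)
  = |-24 - 20 + 12 - 2| / √(16 + 4 + 9)
  = |-34| / √29
  = 34 / 5.385
  ≈ 6.314

6.314


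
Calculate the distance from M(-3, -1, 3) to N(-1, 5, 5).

d = √[(x₂-x₁)² + (y₂-y₁)² + (z₂-z₁)²]
  = √[2² + 6² + 2²]
  = √[4 + 36 + 4]
  = √44
  ≈ 6.633

6.633


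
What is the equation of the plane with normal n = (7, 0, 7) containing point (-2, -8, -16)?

The plane through P with normal n = (a, b, c) satisfies n·(r - P) = 0,
i.e. ax + by + cz = a·x₀ + b·y₀ + c·z₀.
d = 7·(-2) + 0·(-8) + 7·(-16)
  = -14 + 0 - 112
  = -126
Equation: 7x + 7z = -126

7x + 7z = -126


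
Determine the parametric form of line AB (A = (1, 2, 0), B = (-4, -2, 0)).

Direction vector d = B - A = (-4 - 1, -2 - 2, 0 + 0) = (-5, -4, 0)
Parametric form r = A + t·d:
x = 1 - 5t, y = 2 - 4t, z = 0

x = 1 - 5t, y = 2 - 4t, z = 0


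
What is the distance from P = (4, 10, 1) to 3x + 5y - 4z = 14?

distance = |a·x₀ + b·y₀ + c·z₀ - d| / √(a² + b² + c²)
  = |3·4 + 5·10 + (-4)·1 - 14| / √(3² + 5² + (-4)²)
  = |12 + 50 - 4 - 14| / √(9 + 25 + 16)
  = |44| / √50
  = 44 / 7.071
  ≈ 6.223

6.223


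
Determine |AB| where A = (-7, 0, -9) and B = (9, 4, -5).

d = √[(x₂-x₁)² + (y₂-y₁)² + (z₂-z₁)²]
  = √[16² + 4² + 4²]
  = √[256 + 16 + 16]
  = √288
  ≈ 16.97

16.97


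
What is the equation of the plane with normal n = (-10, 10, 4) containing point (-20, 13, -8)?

The plane through P with normal n = (a, b, c) satisfies n·(r - P) = 0,
i.e. ax + by + cz = a·x₀ + b·y₀ + c·z₀.
d = (-10)·(-20) + 10·13 + 4·(-8)
  = 200 + 130 - 32
  = 298
Equation: -10x + 10y + 4z = 298

-10x + 10y + 4z = 298


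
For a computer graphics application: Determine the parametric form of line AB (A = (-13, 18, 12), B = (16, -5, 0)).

Direction vector d = B - A = (16 + 13, -5 - 18, 0 - 12) = (29, -23, -12)
Parametric form r = A + t·d:
x = -13 + 29t, y = 18 - 23t, z = 12 - 12t

x = -13 + 29t, y = 18 - 23t, z = 12 - 12t


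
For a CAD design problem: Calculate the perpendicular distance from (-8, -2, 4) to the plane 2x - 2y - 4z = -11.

distance = |a·x₀ + b·y₀ + c·z₀ - d| / √(a² + b² + c²)
  = |2·(-8) + (-2)·(-2) + (-4)·4 - (-11)| / √(2² + (-2)² + (-4)²)
  = |-16 + 4 - 16 + 11| / √(4 + 4 + 16)
  = |-17| / √24
  = 17 / 4.899
  ≈ 3.47

3.47


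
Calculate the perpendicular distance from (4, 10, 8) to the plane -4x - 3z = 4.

distance = |a·x₀ + b·y₀ + c·z₀ - d| / √(a² + b² + c²)
  = |(-4)·4 + 0·10 + (-3)·8 - 4| / √((-4)² + 0² + (-3)²)
  = |-16 + 0 - 24 - 4| / √(16 + 0 + 9)
  = |-44| / √25
  = 44 / 5
  ≈ 8.8

8.8


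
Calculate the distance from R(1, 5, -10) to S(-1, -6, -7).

d = √[(x₂-x₁)² + (y₂-y₁)² + (z₂-z₁)²]
  = √[(-2)² + (-11)² + 3²]
  = √[4 + 121 + 9]
  = √134
  ≈ 11.58

11.58


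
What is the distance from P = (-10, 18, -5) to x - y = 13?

distance = |a·x₀ + b·y₀ + c·z₀ - d| / √(a² + b² + c²)
  = |1·(-10) + (-1)·18 + 0·(-5) - 13| / √(1² + (-1)² + 0²)
  = |-10 - 18 + 0 - 13| / √(1 + 1 + 0)
  = |-41| / √2
  = 41 / 1.414
  ≈ 28.99

28.99


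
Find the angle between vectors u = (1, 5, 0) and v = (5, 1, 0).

u·v = 1·5 + 5·1 + 0·0 = 5 + 5 + 0 = 10
|u| = √(1² + 5² + 0²) = √26 ≈ 5.099
|v| = √(5² + 1² + 0²) = √26 ≈ 5.099
cos θ = (u·v)/(|u||v|) = 10/(5.099·5.099) ≈ 0.3846
θ = arccos(0.3846) ≈ 67.38°

67.38°


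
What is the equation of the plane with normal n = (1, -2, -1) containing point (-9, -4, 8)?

The plane through P with normal n = (a, b, c) satisfies n·(r - P) = 0,
i.e. ax + by + cz = a·x₀ + b·y₀ + c·z₀.
d = 1·(-9) + (-2)·(-4) + (-1)·8
  = -9 + 8 - 8
  = -9
Equation: x - 2y - z = -9

x - 2y - z = -9


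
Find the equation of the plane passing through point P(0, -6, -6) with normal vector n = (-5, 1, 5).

The plane through P with normal n = (a, b, c) satisfies n·(r - P) = 0,
i.e. ax + by + cz = a·x₀ + b·y₀ + c·z₀.
d = (-5)·0 + 1·(-6) + 5·(-6)
  = 0 - 6 - 30
  = -36
Equation: -5x + y + 5z = -36

-5x + y + 5z = -36


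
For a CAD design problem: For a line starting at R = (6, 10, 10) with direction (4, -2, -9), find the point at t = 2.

P(t) = R + t·d
  = (6 + 4·2, 10 + (-2)·2, 10 + (-9)·2)
  = (6 + 8, 10 - 4, 10 - 18)
  = (14, 6, -8)

(14, 6, -8)


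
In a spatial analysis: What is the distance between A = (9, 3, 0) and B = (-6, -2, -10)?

d = √[(x₂-x₁)² + (y₂-y₁)² + (z₂-z₁)²]
  = √[(-15)² + (-5)² + (-10)²]
  = √[225 + 25 + 100]
  = √350
  ≈ 18.71

18.71


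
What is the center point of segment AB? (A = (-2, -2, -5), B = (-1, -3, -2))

M = ((x₁+x₂)/2, (y₁+y₂)/2, (z₁+z₂)/2)
  = ((-2 - 1)/2, (-2 - 3)/2, (-5 - 2)/2)
  = (-3/2, -5/2, -7/2)
  = (-1.5, -2.5, -3.5)

(-1.5, -2.5, -3.5)


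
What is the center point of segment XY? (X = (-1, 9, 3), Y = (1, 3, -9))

M = ((x₁+x₂)/2, (y₁+y₂)/2, (z₁+z₂)/2)
  = ((-1 + 1)/2, (9 + 3)/2, (3 - 9)/2)
  = (0/2, 12/2, -6/2)
  = (0, 6, -3)

(0, 6, -3)


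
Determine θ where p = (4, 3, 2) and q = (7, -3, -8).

p·q = 4·7 + 3·(-3) + 2·(-8) = 28 - 9 - 16 = 3
|p| = √(4² + 3² + 2²) = √29 ≈ 5.385
|q| = √(7² + (-3)² + (-8)²) = √122 ≈ 11.05
cos θ = (p·q)/(|p||q|) = 3/(5.385·11.05) ≈ 0.05044
θ = arccos(0.05044) ≈ 87.11°

87.11°


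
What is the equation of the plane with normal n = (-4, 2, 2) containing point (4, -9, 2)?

The plane through P with normal n = (a, b, c) satisfies n·(r - P) = 0,
i.e. ax + by + cz = a·x₀ + b·y₀ + c·z₀.
d = (-4)·4 + 2·(-9) + 2·2
  = -16 - 18 + 4
  = -30
Equation: -4x + 2y + 2z = -30

-4x + 2y + 2z = -30


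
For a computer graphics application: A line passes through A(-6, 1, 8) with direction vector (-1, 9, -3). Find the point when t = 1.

P(t) = A + t·d
  = (-6 + (-1)·1, 1 + 9·1, 8 + (-3)·1)
  = (-6 - 1, 1 + 9, 8 - 3)
  = (-7, 10, 5)

(-7, 10, 5)


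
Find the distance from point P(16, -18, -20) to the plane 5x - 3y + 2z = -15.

distance = |a·x₀ + b·y₀ + c·z₀ - d| / √(a² + b² + c²)
  = |5·16 + (-3)·(-18) + 2·(-20) - (-15)| / √(5² + (-3)² + 2²)
  = |80 + 54 - 40 + 15| / √(25 + 9 + 4)
  = |109| / √38
  = 109 / 6.164
  ≈ 17.68

17.68


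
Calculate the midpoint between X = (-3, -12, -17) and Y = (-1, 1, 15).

M = ((x₁+x₂)/2, (y₁+y₂)/2, (z₁+z₂)/2)
  = ((-3 - 1)/2, (-12 + 1)/2, (-17 + 15)/2)
  = (-4/2, -11/2, -2/2)
  = (-2, -5.5, -1)

(-2, -5.5, -1)


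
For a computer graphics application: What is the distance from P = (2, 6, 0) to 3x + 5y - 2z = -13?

distance = |a·x₀ + b·y₀ + c·z₀ - d| / √(a² + b² + c²)
  = |3·2 + 5·6 + (-2)·0 - (-13)| / √(3² + 5² + (-2)²)
  = |6 + 30 + 0 + 13| / √(9 + 25 + 4)
  = |49| / √38
  = 49 / 6.164
  ≈ 7.949

7.949


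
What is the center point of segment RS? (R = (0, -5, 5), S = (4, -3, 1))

M = ((x₁+x₂)/2, (y₁+y₂)/2, (z₁+z₂)/2)
  = ((0 + 4)/2, (-5 - 3)/2, (5 + 1)/2)
  = (4/2, -8/2, 6/2)
  = (2, -4, 3)

(2, -4, 3)


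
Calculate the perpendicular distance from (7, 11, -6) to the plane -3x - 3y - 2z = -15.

distance = |a·x₀ + b·y₀ + c·z₀ - d| / √(a² + b² + c²)
  = |(-3)·7 + (-3)·11 + (-2)·(-6) - (-15)| / √((-3)² + (-3)² + (-2)²)
  = |-21 - 33 + 12 + 15| / √(9 + 9 + 4)
  = |-27| / √22
  = 27 / 4.69
  ≈ 5.756

5.756


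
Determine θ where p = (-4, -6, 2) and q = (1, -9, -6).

p·q = (-4)·1 + (-6)·(-9) + 2·(-6) = -4 + 54 - 12 = 38
|p| = √((-4)² + (-6)² + 2²) = √56 ≈ 7.483
|q| = √(1² + (-9)² + (-6)²) = √118 ≈ 10.86
cos θ = (p·q)/(|p||q|) = 38/(7.483·10.86) ≈ 0.4675
θ = arccos(0.4675) ≈ 62.13°

62.13°


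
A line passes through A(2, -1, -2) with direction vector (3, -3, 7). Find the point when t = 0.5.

P(t) = A + t·d
  = (2 + 3·0.5, -1 + (-3)·0.5, -2 + 7·0.5)
  = (2 + 1.5, -1 - 1.5, -2 + 3.5)
  = (3.5, -2.5, 1.5)

(3.5, -2.5, 1.5)


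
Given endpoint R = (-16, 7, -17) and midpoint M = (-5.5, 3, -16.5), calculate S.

S = 2M - R
  = (2·(-5.5) - (-16), 2·3 - 7, 2·(-16.5) - (-17))
  = (-11 + 16, 6 - 7, -33 + 17)
  = (5, -1, -16)

(5, -1, -16)


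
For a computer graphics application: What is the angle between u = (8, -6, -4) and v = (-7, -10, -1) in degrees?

u·v = 8·(-7) + (-6)·(-10) + (-4)·(-1) = -56 + 60 + 4 = 8
|u| = √(8² + (-6)² + (-4)²) = √116 ≈ 10.77
|v| = √((-7)² + (-10)² + (-1)²) = √150 ≈ 12.25
cos θ = (u·v)/(|u||v|) = 8/(10.77·12.25) ≈ 0.06065
θ = arccos(0.06065) ≈ 86.52°

86.52°


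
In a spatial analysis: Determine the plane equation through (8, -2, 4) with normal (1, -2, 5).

The plane through P with normal n = (a, b, c) satisfies n·(r - P) = 0,
i.e. ax + by + cz = a·x₀ + b·y₀ + c·z₀.
d = 1·8 + (-2)·(-2) + 5·4
  = 8 + 4 + 20
  = 32
Equation: x - 2y + 5z = 32

x - 2y + 5z = 32


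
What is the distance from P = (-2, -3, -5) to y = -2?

distance = |a·x₀ + b·y₀ + c·z₀ - d| / √(a² + b² + c²)
  = |0·(-2) + 1·(-3) + 0·(-5) - (-2)| / √(0² + 1² + 0²)
  = |0 - 3 + 0 + 2| / √(0 + 1 + 0)
  = |-1| / √1
  = 1 / 1
  ≈ 1

1


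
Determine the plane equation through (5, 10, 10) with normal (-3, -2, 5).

The plane through P with normal n = (a, b, c) satisfies n·(r - P) = 0,
i.e. ax + by + cz = a·x₀ + b·y₀ + c·z₀.
d = (-3)·5 + (-2)·10 + 5·10
  = -15 - 20 + 50
  = 15
Equation: -3x - 2y + 5z = 15

-3x - 2y + 5z = 15


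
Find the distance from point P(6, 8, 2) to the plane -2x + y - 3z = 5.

distance = |a·x₀ + b·y₀ + c·z₀ - d| / √(a² + b² + c²)
  = |(-2)·6 + 1·8 + (-3)·2 - 5| / √((-2)² + 1² + (-3)²)
  = |-12 + 8 - 6 - 5| / √(4 + 1 + 9)
  = |-15| / √14
  = 15 / 3.742
  ≈ 4.009

4.009


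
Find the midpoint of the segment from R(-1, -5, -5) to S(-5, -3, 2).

M = ((x₁+x₂)/2, (y₁+y₂)/2, (z₁+z₂)/2)
  = ((-1 - 5)/2, (-5 - 3)/2, (-5 + 2)/2)
  = (-6/2, -8/2, -3/2)
  = (-3, -4, -1.5)

(-3, -4, -1.5)
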